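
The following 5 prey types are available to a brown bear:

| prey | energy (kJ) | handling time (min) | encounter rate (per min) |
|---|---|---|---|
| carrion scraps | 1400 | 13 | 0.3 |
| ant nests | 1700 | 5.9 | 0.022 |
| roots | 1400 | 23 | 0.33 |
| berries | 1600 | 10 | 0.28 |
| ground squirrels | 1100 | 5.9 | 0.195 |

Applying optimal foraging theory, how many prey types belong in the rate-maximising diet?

Rank by E/h (kJ/min): ant nests 288, ground squirrels 186, berries 160, carrion scraps 108, roots 60.9. Include each in turn until the next type's E/h falls below the running intake rate.
Rate on top 1: 33.1. ground squirrels: 186 > 33.1 → include.
Rate on top 2: 110.5. berries: 160 > 110.5 → include.
Rate on top 3: 137.8. carrion scraps: 108 < 137.8 → exclude; stop.
Optimal diet: ant nests, ground squirrels, berries — 3 of 5 types.

3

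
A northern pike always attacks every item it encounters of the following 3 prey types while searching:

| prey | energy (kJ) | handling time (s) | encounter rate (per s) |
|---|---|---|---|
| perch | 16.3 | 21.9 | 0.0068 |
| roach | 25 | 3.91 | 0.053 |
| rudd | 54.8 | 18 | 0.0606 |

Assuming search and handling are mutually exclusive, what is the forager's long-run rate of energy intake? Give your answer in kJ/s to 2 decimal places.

Energy encountered per unit search time: 0.0068×16.3 + 0.053×25 + 0.0606×54.8 = 4.757 kJ/s.
Handling time per unit search time: 0.0068×21.9 + 0.053×3.91 + 0.0606×18 = 1.447.
Rate = 4.757/(1 + 1.447) = 1.944 kJ/s.

1.94 kJ/s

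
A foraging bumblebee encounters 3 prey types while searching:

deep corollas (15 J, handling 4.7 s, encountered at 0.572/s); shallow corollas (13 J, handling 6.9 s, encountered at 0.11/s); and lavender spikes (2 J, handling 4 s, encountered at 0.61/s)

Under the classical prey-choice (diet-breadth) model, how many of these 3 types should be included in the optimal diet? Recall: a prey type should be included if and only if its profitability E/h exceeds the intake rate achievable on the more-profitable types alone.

1

Rank by E/h (J/s): deep corollas 3.19, shallow corollas 1.88, lavender spikes 0.5. Include each in turn until the next type's E/h falls below the running intake rate.
Rate on top 1: 2.326. shallow corollas: 1.88 < 2.326 → exclude; stop.
Optimal diet: deep corollas — 1 of 3 types.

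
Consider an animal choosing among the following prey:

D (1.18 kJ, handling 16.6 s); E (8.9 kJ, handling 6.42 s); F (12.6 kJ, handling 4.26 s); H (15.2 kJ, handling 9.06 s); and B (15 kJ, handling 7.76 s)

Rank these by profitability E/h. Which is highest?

F

In descending order of E/h:
F: 12.6/4.26 = 2.96 kJ/s
B: 15/7.76 = 1.93 kJ/s
H: 15.2/9.06 = 1.68 kJ/s
E: 8.9/6.42 = 1.39 kJ/s
D: 1.18/16.6 = 0.0711 kJ/s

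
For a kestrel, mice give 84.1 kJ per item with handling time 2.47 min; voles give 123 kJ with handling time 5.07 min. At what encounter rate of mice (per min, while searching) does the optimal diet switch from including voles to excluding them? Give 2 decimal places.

1.00 per min

Drop voles once their profitability E₂/h₂ falls below the rate achievable on mice alone: E₂/h₂ = λE₁/(1 + λh₁).
Solve for λ: λE₁h₂ = E₂(1 + λh₁) → λ(E₁h₂ − E₂h₁) = E₂ → λ = E₂/(E₁h₂ − E₂h₁).
λ = 123/(84.1×5.07 − 123×2.47) = 123/122.6 = 1.003 per min.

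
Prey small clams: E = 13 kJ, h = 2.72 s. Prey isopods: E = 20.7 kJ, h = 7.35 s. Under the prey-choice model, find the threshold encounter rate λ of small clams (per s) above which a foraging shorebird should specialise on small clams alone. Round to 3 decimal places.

At the threshold, the rate on small clams alone equals the profitability of isopods: λ·13/(1 + λ·2.72) = 20.7/7.35 = 2.816.
Rearranging, λ(13 − 2.816×2.72) = 2.816, so λ = 2.816/5.34 = 0.5274 per s.

0.527 per s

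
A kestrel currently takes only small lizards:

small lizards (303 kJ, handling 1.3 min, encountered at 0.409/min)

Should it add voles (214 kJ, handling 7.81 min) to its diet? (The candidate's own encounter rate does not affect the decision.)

No

On small lizards alone, R = ΣλE/(1+Σλh) = 123.9/1.532 = 80.91 kJ/min.
Profitability of voles: 214/7.81 = 27.4 kJ/min.
Since 27.4 < R, time spent handling voles is better spent searching.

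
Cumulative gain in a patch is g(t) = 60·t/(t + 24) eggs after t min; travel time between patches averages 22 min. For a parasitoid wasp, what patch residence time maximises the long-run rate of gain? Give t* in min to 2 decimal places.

Maximise g(t)/(T+t): set derivative to zero → g'(t)(T+t) = g(t).
g'(t) = 60·24/(t + 24)². Setting 60·24/(t+24)² = 60t/[(t+24)(22+t)] gives 24(22+t) = t(t+24), so t² = 24×22 = 528.
t* = √528 = 22.98 min.

22.98 min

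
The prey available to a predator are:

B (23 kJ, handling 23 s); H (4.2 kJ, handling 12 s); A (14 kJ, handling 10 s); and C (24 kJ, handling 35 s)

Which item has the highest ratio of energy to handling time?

In descending order of E/h:
A: 14/10 = 1.4 kJ/s
B: 23/23 = 1 kJ/s
C: 24/35 = 0.686 kJ/s
H: 4.2/12 = 0.35 kJ/s

A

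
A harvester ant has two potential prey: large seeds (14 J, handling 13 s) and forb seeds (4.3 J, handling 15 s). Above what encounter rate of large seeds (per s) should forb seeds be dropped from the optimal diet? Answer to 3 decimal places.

0.028 per s

At the threshold, the rate on large seeds alone equals the profitability of forb seeds: λ·14/(1 + λ·13) = 4.3/15 = 0.2867.
Rearranging, λ(14 − 0.2867×13) = 0.2867, so λ = 0.2867/10.27 = 0.0279 per s.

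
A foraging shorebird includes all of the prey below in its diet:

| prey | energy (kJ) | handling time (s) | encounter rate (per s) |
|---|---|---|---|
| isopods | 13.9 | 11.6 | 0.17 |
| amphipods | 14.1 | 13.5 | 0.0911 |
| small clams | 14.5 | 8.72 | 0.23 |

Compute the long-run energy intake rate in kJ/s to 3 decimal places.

1.125 kJ/s

Energy encountered per unit search time: 0.17×13.9 + 0.0911×14.1 + 0.23×14.5 = 6.983 kJ/s.
Handling time per unit search time: 0.17×11.6 + 0.0911×13.5 + 0.23×8.72 = 5.207.
Rate = 6.983/(1 + 5.207) = 1.125 kJ/s.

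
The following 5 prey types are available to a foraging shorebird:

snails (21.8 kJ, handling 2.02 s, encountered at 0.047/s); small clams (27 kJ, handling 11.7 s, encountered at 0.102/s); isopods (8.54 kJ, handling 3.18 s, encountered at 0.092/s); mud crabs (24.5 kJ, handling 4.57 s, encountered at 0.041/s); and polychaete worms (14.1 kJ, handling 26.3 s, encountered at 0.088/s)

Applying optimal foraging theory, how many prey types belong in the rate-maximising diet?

4

Profitabilities (E/h, kJ/s): snails 10.8, mud crabs 5.36, isopods 2.69, small clams 2.31, polychaete worms 0.536. Add prey in this order while the next type's profitability exceeds the intake rate on those already taken.
Rate on top 1: 0.9358. mud crabs: 5.36 > 0.9358 → include.
Rate on top 2: 1.582. isopods: 2.69 > 1.582 → include.
Rate on top 3: 1.787. small clams: 2.31 > 1.787 → include.
Rate on top 4: 2.012. polychaete worms: 0.536 < 2.012 → exclude; stop.
Optimal diet: snails, mud crabs, isopods, small clams — 4 of 5 types.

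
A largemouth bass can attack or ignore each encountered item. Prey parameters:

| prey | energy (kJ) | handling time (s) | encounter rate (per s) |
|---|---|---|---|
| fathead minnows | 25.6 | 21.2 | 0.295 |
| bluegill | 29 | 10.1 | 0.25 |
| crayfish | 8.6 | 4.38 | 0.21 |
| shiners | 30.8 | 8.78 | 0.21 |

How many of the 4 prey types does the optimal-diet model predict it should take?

Profitabilities (E/h, kJ/s): shiners 3.51, bluegill 2.87, crayfish 1.96, fathead minnows 1.21. Add prey in this order while the next type's profitability exceeds the intake rate on those already taken.
Rate on top 1: 2.274. bluegill: 2.87 > 2.274 → include.
Rate on top 2: 2.555. crayfish: 1.96 < 2.555 → exclude; stop.
Optimal diet: shiners, bluegill — 2 of 4 types.

2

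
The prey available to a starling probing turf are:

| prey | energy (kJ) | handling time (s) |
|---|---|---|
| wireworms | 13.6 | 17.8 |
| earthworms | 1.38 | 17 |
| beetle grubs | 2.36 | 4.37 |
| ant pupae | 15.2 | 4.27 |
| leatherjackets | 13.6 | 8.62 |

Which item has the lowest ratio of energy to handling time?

earthworms

In descending order of E/h:
ant pupae: 15.2/4.27 = 3.56 kJ/s
leatherjackets: 13.6/8.62 = 1.58 kJ/s
wireworms: 13.6/17.8 = 0.764 kJ/s
beetle grubs: 2.36/4.37 = 0.54 kJ/s
earthworms: 1.38/17 = 0.0812 kJ/s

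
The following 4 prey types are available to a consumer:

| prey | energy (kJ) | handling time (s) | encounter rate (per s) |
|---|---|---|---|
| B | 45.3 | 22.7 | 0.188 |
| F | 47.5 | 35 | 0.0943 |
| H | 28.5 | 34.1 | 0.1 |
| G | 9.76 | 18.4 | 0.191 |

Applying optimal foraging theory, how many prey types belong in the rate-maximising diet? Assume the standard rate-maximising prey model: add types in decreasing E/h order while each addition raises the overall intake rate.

Rank by E/h (kJ/s): B 2, F 1.36, H 0.836, G 0.53. Include each in turn until the next type's E/h falls below the running intake rate.
Rate on top 1: 1.617. F: 1.36 < 1.617 → exclude; stop.
Optimal diet: B — 1 of 4 types.

1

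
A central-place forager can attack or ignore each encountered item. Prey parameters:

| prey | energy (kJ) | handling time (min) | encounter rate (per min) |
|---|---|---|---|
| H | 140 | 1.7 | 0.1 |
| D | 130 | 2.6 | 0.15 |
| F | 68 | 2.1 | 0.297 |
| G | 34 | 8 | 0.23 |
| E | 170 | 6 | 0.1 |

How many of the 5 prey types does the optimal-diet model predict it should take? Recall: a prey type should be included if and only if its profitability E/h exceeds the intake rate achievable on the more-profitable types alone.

Rank by E/h (kJ/min): H 82.4, D 50, F 32.4, E 28.3, G 4.25. Include each in turn until the next type's E/h falls below the running intake rate.
Rate on top 1: 11.97. D: 50 > 11.97 → include.
Rate on top 2: 21.47. F: 32.4 > 21.47 → include.
Rate on top 3: 24.59. E: 28.3 > 24.59 → include.
Rate on top 4: 25.4. G: 4.25 < 25.4 → exclude; stop.
Optimal diet: H, D, F, E — 4 of 5 types.

4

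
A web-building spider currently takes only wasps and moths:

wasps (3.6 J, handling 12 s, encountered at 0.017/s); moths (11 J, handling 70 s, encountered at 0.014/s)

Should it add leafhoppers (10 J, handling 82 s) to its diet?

Yes

On wasps and moths alone, R = ΣλE/(1+Σλh) = 0.2152/2.184 = 0.09853 J/s.
Profitability of leafhoppers: 10/82 = 0.122 J/s.
0.122 > 0.09853, so adding leafhoppers raises the average — include it.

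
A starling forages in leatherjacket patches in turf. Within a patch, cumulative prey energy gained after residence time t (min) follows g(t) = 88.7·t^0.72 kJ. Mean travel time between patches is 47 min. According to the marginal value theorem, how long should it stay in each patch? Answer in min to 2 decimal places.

120.86 min

Maximise g(t)/(T+t): set derivative to zero → g'(t)(T+t) = g(t).
g'(t) = 0.72·88.7·t^-0.28. Setting 0.72·88.7·t^-0.28 = 88.7·t^0.72/(47+t) gives 0.72(47+t) = t, so 0.28·t = 0.72×47.
t* = 0.72×47/0.28 = 120.9 min.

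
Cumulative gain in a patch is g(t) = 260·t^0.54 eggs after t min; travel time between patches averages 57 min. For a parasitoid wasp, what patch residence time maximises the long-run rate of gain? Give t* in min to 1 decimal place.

66.9 min

By the marginal value theorem, leave when the instantaneous gain rate g'(t) equals the habitat-wide average g(t)/(T + t).
g'(t) = 0.54·260·t^-0.46. Setting 0.54·260·t^-0.46 = 260·t^0.54/(57+t) gives 0.54(57+t) = t, so 0.46·t = 0.54×57.
t* = 0.54×57/0.46 = 66.91 min.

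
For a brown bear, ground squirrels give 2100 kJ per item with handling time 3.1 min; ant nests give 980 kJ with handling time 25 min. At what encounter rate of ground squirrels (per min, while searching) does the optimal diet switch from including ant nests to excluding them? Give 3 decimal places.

At the threshold, the rate on ground squirrels alone equals the profitability of ant nests: λ·2100/(1 + λ·3.1) = 980/25 = 39.2.
Rearranging, λ(2100 − 39.2×3.1) = 39.2, so λ = 39.2/1978 = 0.01981 per min.

0.020 per min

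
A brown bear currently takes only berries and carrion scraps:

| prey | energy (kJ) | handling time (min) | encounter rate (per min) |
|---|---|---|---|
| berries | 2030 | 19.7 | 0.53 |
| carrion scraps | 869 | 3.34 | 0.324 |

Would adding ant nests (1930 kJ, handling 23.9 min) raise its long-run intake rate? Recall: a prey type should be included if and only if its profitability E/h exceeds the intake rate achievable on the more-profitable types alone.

Intake rate on the current diet: R = (0.53×2030 + 0.324×869) / (1 + 0.53×19.7 + 0.324×3.34) = 1357/12.52 = 108.4 kJ/min.
ant nests: E/h = 1930/23.9 = 80.75 kJ/min.
80.75 < 108.4, so adding ant nests would lower the average — exclude it.

No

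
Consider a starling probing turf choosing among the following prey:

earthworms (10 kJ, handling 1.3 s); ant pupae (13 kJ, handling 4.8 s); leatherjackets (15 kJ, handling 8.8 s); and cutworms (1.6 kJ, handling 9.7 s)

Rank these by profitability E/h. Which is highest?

earthworms

Profitability E/h (kJ/s): earthworms = 10/1.3 = 7.69, ant pupae = 13/4.8 = 2.71, leatherjackets = 15/8.8 = 1.7, cutworms = 1.6/9.7 = 0.165.
Ranked: earthworms > ant pupae > leatherjackets > cutworms.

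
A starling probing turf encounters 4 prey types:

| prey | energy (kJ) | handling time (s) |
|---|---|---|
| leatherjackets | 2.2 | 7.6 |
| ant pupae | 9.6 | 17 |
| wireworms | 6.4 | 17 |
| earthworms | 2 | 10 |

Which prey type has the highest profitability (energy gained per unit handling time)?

Profitability E/h (kJ/s): leatherjackets = 2.2/7.6 = 0.289, ant pupae = 9.6/17 = 0.565, wireworms = 6.4/17 = 0.376, earthworms = 2/10 = 0.2.
Ranked: ant pupae > wireworms > leatherjackets > earthworms.

ant pupae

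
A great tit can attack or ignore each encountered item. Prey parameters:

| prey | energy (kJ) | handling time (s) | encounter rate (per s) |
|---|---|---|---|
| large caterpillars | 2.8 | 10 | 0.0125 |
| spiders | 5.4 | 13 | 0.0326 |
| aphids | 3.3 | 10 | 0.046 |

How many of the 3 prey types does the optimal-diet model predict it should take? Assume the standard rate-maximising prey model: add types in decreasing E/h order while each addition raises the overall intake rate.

3

Profitabilities (E/h, kJ/s): spiders 0.415, aphids 0.33, large caterpillars 0.28. Add prey in this order while the next type's profitability exceeds the intake rate on those already taken.
Rate on top 1: 0.1236. aphids: 0.33 > 0.1236 → include.
Rate on top 2: 0.174. large caterpillars: 0.28 > 0.174 → include.
Optimal diet: spiders, aphids, large caterpillars — 3 of 3 types.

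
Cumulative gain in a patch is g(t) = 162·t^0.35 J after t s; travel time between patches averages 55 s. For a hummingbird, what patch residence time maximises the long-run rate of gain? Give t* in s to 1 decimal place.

29.6 s

By the marginal value theorem, leave when the instantaneous gain rate g'(t) equals the habitat-wide average g(t)/(T + t).
g'(t) = 0.35·162·t^-0.65. Setting 0.35·162·t^-0.65 = 162·t^0.35/(55+t) gives 0.35(55+t) = t, so 0.65·t = 0.35×55.
t* = 0.35×55/0.65 = 29.62 s.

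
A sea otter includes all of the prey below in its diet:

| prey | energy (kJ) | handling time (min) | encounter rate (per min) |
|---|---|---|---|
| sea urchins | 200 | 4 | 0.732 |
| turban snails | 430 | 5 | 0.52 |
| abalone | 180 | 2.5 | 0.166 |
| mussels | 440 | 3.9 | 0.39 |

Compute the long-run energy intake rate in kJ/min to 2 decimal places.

Energy encountered per unit search time: 0.732×200 + 0.52×430 + 0.166×180 + 0.39×440 = 571.5 kJ/min.
Handling time per unit search time: 0.732×4 + 0.52×5 + 0.166×2.5 + 0.39×3.9 = 7.464.
Rate = 571.5/(1 + 7.464) = 67.52 kJ/min.

67.52 kJ/min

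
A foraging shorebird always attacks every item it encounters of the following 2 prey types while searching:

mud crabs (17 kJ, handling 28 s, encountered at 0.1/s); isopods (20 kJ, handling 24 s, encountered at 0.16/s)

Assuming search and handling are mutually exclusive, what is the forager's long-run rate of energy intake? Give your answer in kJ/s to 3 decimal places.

Energy encountered per unit search time: 0.1×17 + 0.16×20 = 4.9 kJ/s.
Handling time per unit search time: 0.1×28 + 0.16×24 = 6.64.
Rate = 4.9/(1 + 6.64) = 0.6414 kJ/s.

0.641 kJ/s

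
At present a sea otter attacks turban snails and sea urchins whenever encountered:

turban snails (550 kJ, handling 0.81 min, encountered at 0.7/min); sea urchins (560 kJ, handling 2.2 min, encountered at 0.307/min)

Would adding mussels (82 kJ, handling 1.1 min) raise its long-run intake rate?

No

Current rate: (0.7×550 + 0.307×560)/(1 + 0.7×0.81 + 0.307×2.2) = 248.4 kJ/min.
mussels: E/h = 82/1.1 = 74.55 kJ/min.
74.55 < 248.4, so adding mussels would lower the average — exclude it.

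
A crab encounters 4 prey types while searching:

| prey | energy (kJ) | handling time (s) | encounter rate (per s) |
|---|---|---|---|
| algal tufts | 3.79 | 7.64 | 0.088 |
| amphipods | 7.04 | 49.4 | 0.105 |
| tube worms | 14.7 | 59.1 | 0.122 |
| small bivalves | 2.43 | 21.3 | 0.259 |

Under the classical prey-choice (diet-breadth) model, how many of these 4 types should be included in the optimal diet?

Profitabilities (E/h, kJ/s): algal tufts 0.496, tube worms 0.249, amphipods 0.143, small bivalves 0.114. Add prey in this order while the next type's profitability exceeds the intake rate on those already taken.
Rate on top 1: 0.1994. tube worms: 0.249 > 0.1994 → include.
Rate on top 2: 0.2395. amphipods: 0.143 < 0.2395 → exclude; stop.
Optimal diet: algal tufts, tube worms — 2 of 4 types.

2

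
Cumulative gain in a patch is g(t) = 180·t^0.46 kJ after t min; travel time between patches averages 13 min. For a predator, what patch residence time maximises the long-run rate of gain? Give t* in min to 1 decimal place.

11.1 min

Optimal t* satisfies g'(t*) = g(t*)/(T + t*).
g'(t) = 0.46·180·t^-0.54. Setting 0.46·180·t^-0.54 = 180·t^0.46/(13+t) gives 0.46(13+t) = t, so 0.54·t = 0.46×13.
t* = 0.46×13/0.54 = 11.07 min.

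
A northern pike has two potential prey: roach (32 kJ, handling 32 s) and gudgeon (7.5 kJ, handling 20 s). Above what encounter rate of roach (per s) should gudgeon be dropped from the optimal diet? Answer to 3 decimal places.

At the threshold, the rate on roach alone equals the profitability of gudgeon: λ·32/(1 + λ·32) = 7.5/20 = 0.375.
Rearranging, λ(32 − 0.375×32) = 0.375, so λ = 0.375/20 = 0.01875 per s.

0.019 per s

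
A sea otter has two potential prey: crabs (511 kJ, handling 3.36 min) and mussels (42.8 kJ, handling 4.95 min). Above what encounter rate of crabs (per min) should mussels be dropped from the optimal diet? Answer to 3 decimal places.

The zero-one rule: include mussels iff E₂/h₂ > λE₁/(1+λh₁). Equality gives the switch point.
λE₁h₂ = E₂ + λE₂h₁ ⇒ λ = E₂/(E₁h₂ − E₂h₁) = 42.8/(2529 − 143.8) = 0.01794 per min.

0.018 per min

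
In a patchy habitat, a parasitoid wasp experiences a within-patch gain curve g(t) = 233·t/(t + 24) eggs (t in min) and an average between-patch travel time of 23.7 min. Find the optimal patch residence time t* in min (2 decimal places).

Optimal t* satisfies g'(t*) = g(t*)/(T + t*).
g'(t) = 233·24/(t + 24)². Setting 233·24/(t+24)² = 233t/[(t+24)(23.7+t)] gives 24(23.7+t) = t(t+24), so t² = 24×23.7 = 568.8.
t* = √568.8 = 23.85 min.

23.85 min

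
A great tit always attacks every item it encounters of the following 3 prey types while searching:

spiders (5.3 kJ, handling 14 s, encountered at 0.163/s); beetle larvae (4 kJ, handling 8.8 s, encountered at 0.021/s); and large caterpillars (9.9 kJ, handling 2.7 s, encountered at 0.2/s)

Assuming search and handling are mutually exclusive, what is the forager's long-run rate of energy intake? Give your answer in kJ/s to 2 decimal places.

0.73 kJ/s

Energy encountered per unit search time: 0.163×5.3 + 0.021×4 + 0.2×9.9 = 2.928 kJ/s.
Handling time per unit search time: 0.163×14 + 0.021×8.8 + 0.2×2.7 = 3.007.
Rate = 2.928/(1 + 3.007) = 0.7307 kJ/s.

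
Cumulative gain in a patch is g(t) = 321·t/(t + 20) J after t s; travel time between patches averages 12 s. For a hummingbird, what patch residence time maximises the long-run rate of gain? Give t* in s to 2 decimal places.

By the marginal value theorem, leave when the instantaneous gain rate g'(t) equals the habitat-wide average g(t)/(T + t).
g'(t) = 321·20/(t + 20)². Setting 321·20/(t+20)² = 321t/[(t+20)(12+t)] gives 20(12+t) = t(t+20), so t² = 20×12 = 240.
t* = √240 = 15.49 s.

15.49 s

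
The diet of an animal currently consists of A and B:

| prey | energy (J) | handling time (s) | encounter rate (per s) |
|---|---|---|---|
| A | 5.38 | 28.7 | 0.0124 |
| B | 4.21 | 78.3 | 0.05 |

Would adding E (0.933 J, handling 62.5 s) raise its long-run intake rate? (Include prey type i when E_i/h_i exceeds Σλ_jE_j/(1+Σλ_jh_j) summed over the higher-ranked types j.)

Intake rate on the current diet: R = (0.0124×5.38 + 0.05×4.21) / (1 + 0.0124×28.7 + 0.05×78.3) = 0.2772/5.271 = 0.05259 J/s.
E: E/h = 0.933/62.5 = 0.01493 J/s.
0.01493 < 0.05259, so adding E would lower the average — exclude it.

No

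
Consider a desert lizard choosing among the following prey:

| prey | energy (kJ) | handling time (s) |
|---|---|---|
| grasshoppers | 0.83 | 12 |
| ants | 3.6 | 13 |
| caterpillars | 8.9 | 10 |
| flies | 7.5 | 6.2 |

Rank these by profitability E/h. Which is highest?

flies

In descending order of E/h:
flies: 7.5/6.2 = 1.21 kJ/s
caterpillars: 8.9/10 = 0.89 kJ/s
ants: 3.6/13 = 0.277 kJ/s
grasshoppers: 0.83/12 = 0.0692 kJ/s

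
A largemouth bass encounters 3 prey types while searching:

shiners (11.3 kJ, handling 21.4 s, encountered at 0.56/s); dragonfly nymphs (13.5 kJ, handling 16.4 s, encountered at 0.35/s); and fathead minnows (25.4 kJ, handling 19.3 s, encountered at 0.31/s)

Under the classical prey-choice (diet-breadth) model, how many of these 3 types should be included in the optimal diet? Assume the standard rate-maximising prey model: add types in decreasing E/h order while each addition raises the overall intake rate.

1

E/h in descending order: fathead minnows 1.32, dragonfly nymphs 0.823, shiners 0.528 kJ/s. The optimal diet is the largest prefix of this list for which every included type satisfies E_i/h_i > R on the types above it.
Rate on top 1: 1.128. dragonfly nymphs: 0.823 < 1.128 → exclude; stop.
Optimal diet: fathead minnows — 1 of 3 types.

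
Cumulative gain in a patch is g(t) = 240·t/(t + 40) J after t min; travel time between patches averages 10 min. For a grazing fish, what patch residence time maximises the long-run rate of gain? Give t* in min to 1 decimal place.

20.0 min

By the marginal value theorem, leave when the instantaneous gain rate g'(t) equals the habitat-wide average g(t)/(T + t).
g'(t) = 240·40/(t + 40)². Setting 240·40/(t+40)² = 240t/[(t+40)(10+t)] gives 40(10+t) = t(t+40), so t² = 40×10 = 400.
t* = √400 = 20 min.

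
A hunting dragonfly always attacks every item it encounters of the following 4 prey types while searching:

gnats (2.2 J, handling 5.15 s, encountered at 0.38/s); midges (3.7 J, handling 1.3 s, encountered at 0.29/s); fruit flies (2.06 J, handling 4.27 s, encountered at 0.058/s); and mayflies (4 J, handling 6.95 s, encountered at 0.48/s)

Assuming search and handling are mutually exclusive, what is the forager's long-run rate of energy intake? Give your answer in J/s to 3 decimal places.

0.571 J/s

R = (0.38×2.2 + 0.29×3.7 + 0.058×2.06 + 0.48×4) / (1 + 0.38×5.15 + 0.29×1.3 + 0.058×4.27 + 0.48×6.95) = 3.948/6.918 = 0.5708 J/s.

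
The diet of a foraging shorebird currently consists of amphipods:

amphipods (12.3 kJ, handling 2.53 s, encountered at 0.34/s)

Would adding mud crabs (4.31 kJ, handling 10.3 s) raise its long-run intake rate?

No

Intake rate on the current diet: R = (0.34×12.3) / (1 + 0.34×2.53) = 4.182/1.86 = 2.248 kJ/s.
mud crabs: E/h = 4.31/10.3 = 0.4184 kJ/s.
Since 0.4184 < R, time spent handling mud crabs is better spent searching.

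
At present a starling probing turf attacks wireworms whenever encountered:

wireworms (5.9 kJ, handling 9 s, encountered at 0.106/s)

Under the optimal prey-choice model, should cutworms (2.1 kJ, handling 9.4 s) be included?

No

Current rate: (0.106×5.9)/(1 + 0.106×9) = 0.3201 kJ/s.
Profitability of cutworms: 2.1/9.4 = 0.2234 kJ/s.
Since 0.2234 < R, time spent handling cutworms is better spent searching.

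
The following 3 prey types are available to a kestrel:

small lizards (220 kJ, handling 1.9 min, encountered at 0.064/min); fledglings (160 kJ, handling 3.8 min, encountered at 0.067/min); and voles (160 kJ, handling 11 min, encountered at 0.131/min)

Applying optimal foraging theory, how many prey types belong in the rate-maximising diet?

E/h in descending order: small lizards 116, fledglings 42.1, voles 14.5 kJ/min. The optimal diet is the largest prefix of this list for which every included type satisfies E_i/h_i > R on the types above it.
Rate on top 1: 12.55. fledglings: 42.1 > 12.55 → include.
Rate on top 2: 18.02. voles: 14.5 < 18.02 → exclude; stop.
Optimal diet: small lizards, fledglings — 2 of 3 types.

2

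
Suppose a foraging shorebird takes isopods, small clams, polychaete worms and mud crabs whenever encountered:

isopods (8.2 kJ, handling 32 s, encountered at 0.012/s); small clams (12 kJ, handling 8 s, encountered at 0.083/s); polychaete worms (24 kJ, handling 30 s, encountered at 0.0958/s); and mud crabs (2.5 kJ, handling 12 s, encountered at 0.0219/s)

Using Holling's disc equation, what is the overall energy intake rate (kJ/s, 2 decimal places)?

0.67 kJ/s

R = Σλ_iE_i / (1 + Σλ_ih_i)
Numerator: 0.012×8.2 + 0.083×12 + 0.0958×24 + 0.0219×2.5 = 3.448
Denominator: 1 + 0.012×32 + 0.083×8 + 0.0958×30 + 0.0219×12 = 5.185
R = 3.448/5.185 = 0.6651 kJ/s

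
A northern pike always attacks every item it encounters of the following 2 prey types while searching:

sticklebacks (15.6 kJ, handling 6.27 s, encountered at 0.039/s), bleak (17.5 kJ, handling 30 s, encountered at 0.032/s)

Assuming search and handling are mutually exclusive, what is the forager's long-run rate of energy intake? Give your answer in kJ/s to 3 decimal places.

R = Σλ_iE_i / (1 + Σλ_ih_i)
Numerator: 0.039×15.6 + 0.032×17.5 = 1.168
Denominator: 1 + 0.039×6.27 + 0.032×30 = 2.205
R = 1.168/2.205 = 0.53 kJ/s

0.530 kJ/s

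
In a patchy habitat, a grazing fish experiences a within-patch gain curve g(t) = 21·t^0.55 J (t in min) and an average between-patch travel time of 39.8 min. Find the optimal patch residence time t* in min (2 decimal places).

Optimal t* satisfies g'(t*) = g(t*)/(T + t*).
g'(t) = 0.55·21·t^-0.45. Setting 0.55·21·t^-0.45 = 21·t^0.55/(39.8+t) gives 0.55(39.8+t) = t, so 0.45·t = 0.55×39.8.
t* = 0.55×39.8/0.45 = 48.64 min.

48.64 min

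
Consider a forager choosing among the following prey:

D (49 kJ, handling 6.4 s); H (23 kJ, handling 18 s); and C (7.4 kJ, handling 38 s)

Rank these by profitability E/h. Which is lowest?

Profitability E/h (kJ/s): D = 49/6.4 = 7.66, H = 23/18 = 1.28, C = 7.4/38 = 0.195.
Ranked: D > H > C.

C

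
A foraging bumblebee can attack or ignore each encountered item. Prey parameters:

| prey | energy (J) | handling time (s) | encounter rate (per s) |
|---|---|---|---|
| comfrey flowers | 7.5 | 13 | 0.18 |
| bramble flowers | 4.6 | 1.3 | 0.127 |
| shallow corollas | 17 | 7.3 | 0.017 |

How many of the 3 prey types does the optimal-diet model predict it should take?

2

Profitabilities (E/h, J/s): bramble flowers 3.54, shallow corollas 2.33, comfrey flowers 0.577. Add prey in this order while the next type's profitability exceeds the intake rate on those already taken.
Rate on top 1: 0.5014. shallow corollas: 2.33 > 0.5014 → include.
Rate on top 2: 0.6773. comfrey flowers: 0.577 < 0.6773 → exclude; stop.
Optimal diet: bramble flowers, shallow corollas — 2 of 3 types.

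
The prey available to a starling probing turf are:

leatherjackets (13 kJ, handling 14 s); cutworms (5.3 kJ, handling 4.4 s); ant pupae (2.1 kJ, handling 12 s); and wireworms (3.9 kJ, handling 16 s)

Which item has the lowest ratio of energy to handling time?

ant pupae

In descending order of E/h:
cutworms: 5.3/4.4 = 1.2 kJ/s
leatherjackets: 13/14 = 0.929 kJ/s
wireworms: 3.9/16 = 0.244 kJ/s
ant pupae: 2.1/12 = 0.175 kJ/s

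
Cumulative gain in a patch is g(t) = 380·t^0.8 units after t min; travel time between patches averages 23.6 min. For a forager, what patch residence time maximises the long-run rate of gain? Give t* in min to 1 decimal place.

Maximise g(t)/(T+t): set derivative to zero → g'(t)(T+t) = g(t).
g'(t) = 0.8·380·t^-0.2. Setting 0.8·380·t^-0.2 = 380·t^0.8/(23.6+t) gives 0.8(23.6+t) = t, so 0.20·t = 0.8×23.6.
t* = 0.8×23.6/0.20 = 94.4 min.

94.4 min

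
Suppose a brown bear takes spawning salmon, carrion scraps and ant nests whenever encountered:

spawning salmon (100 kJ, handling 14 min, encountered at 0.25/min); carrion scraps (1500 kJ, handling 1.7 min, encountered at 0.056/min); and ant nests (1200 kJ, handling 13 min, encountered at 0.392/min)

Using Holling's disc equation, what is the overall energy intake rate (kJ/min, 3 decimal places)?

R = (0.25×100 + 0.056×1500 + 0.392×1200) / (1 + 0.25×14 + 0.056×1.7 + 0.392×13) = 579.4/9.691 = 59.79 kJ/min.

59.786 kJ/min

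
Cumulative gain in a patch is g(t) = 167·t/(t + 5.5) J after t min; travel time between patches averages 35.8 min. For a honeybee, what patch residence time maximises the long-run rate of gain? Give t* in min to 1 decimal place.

14.0 min

Optimal t* satisfies g'(t*) = g(t*)/(T + t*).
g'(t) = 167·5.5/(t + 5.5)². Setting 167·5.5/(t+5.5)² = 167t/[(t+5.5)(35.8+t)] gives 5.5(35.8+t) = t(t+5.5), so t² = 5.5×35.8 = 196.9.
t* = √196.9 = 14.03 min.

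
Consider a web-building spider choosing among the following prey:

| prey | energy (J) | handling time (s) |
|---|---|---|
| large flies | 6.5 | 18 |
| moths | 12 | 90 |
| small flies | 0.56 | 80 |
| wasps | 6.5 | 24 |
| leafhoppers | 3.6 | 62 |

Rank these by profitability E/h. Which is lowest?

small flies

In descending order of E/h:
large flies: 6.5/18 = 0.361 J/s
wasps: 6.5/24 = 0.271 J/s
moths: 12/90 = 0.133 J/s
leafhoppers: 3.6/62 = 0.0581 J/s
small flies: 0.56/80 = 0.007 J/s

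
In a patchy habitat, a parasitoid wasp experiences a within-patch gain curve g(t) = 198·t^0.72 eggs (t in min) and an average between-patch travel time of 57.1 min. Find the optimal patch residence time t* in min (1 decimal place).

Maximise g(t)/(T+t): set derivative to zero → g'(t)(T+t) = g(t).
g'(t) = 0.72·198·t^-0.28. Setting 0.72·198·t^-0.28 = 198·t^0.72/(57.1+t) gives 0.72(57.1+t) = t, so 0.28·t = 0.72×57.1.
t* = 0.72×57.1/0.28 = 146.8 min.

146.8 min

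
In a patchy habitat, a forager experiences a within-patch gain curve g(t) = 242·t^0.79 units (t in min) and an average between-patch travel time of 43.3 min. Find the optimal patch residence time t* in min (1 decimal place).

By the marginal value theorem, leave when the instantaneous gain rate g'(t) equals the habitat-wide average g(t)/(T + t).
g'(t) = 0.79·242·t^-0.21. Setting 0.79·242·t^-0.21 = 242·t^0.79/(43.3+t) gives 0.79(43.3+t) = t, so 0.21·t = 0.79×43.3.
t* = 0.79×43.3/0.21 = 162.9 min.

162.9 min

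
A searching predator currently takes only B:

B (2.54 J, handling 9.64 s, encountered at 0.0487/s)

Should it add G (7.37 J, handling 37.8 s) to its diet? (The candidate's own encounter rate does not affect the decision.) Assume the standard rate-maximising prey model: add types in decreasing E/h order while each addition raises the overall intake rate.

Yes

Intake rate on the current diet: R = (0.0487×2.54) / (1 + 0.0487×9.64) = 0.1237/1.469 = 0.08418 J/s.
G: E/h = 7.37/37.8 = 0.195 J/s.
0.195 > 0.08418, so adding G raises the average — include it.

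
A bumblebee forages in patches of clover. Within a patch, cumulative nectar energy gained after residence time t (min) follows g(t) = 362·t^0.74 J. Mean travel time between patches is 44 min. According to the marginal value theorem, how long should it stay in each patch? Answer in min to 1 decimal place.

125.2 min

Maximise g(t)/(T+t): set derivative to zero → g'(t)(T+t) = g(t).
g'(t) = 0.74·362·t^-0.26. Setting 0.74·362·t^-0.26 = 362·t^0.74/(44+t) gives 0.74(44+t) = t, so 0.26·t = 0.74×44.
t* = 0.74×44/0.26 = 125.2 min.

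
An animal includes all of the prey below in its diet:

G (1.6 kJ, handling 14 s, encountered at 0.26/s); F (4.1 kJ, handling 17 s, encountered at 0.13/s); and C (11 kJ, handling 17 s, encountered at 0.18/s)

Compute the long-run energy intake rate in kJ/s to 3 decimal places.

0.296 kJ/s

R = (0.26×1.6 + 0.13×4.1 + 0.18×11) / (1 + 0.26×14 + 0.13×17 + 0.18×17) = 2.929/9.91 = 0.2956 kJ/s.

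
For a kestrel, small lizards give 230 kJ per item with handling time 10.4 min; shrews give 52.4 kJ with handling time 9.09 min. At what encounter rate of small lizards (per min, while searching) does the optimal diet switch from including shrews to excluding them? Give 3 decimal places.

Drop shrews once their profitability E₂/h₂ falls below the rate achievable on small lizards alone: E₂/h₂ = λE₁/(1 + λh₁).
Solve for λ: λE₁h₂ = E₂(1 + λh₁) → λ(E₁h₂ − E₂h₁) = E₂ → λ = E₂/(E₁h₂ − E₂h₁).
λ = 52.4/(230×9.09 − 52.4×10.4) = 52.4/1546 = 0.0339 per min.

0.034 per min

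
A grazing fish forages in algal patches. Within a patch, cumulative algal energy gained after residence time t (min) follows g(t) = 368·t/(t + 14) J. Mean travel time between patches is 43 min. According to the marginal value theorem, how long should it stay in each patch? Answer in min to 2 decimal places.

Optimal t* satisfies g'(t*) = g(t*)/(T + t*).
g'(t) = 368·14/(t + 14)². Setting 368·14/(t+14)² = 368t/[(t+14)(43+t)] gives 14(43+t) = t(t+14), so t² = 14×43 = 602.
t* = √602 = 24.54 min.

24.54 min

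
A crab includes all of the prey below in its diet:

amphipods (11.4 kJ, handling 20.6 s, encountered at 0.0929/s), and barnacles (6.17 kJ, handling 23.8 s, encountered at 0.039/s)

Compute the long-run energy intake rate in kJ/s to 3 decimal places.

0.338 kJ/s

R = Σλ_iE_i / (1 + Σλ_ih_i)
Numerator: 0.0929×11.4 + 0.039×6.17 = 1.3
Denominator: 1 + 0.0929×20.6 + 0.039×23.8 = 3.842
R = 1.3/3.842 = 0.3383 kJ/s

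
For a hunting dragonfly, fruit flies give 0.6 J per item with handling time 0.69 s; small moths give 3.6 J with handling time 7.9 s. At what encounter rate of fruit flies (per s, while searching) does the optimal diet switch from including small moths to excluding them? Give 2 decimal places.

At the threshold, the rate on fruit flies alone equals the profitability of small moths: λ·0.6/(1 + λ·0.69) = 3.6/7.9 = 0.4557.
Rearranging, λ(0.6 − 0.4557×0.69) = 0.4557, so λ = 0.4557/0.2856 = 1.596 per s.

1.60 per s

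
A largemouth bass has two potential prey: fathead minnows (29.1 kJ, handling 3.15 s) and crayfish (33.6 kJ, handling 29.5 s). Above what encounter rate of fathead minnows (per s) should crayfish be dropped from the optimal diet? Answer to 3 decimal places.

The zero-one rule: include crayfish iff E₂/h₂ > λE₁/(1+λh₁). Equality gives the switch point.
λE₁h₂ = E₂ + λE₂h₁ ⇒ λ = E₂/(E₁h₂ − E₂h₁) = 33.6/(858.5 − 105.8) = 0.04464 per s.

0.045 per s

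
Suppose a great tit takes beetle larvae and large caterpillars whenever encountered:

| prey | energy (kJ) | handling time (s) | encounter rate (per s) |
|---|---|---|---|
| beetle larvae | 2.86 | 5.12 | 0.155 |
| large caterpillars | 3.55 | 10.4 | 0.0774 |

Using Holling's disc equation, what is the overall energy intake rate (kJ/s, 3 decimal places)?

0.276 kJ/s

R = (0.155×2.86 + 0.0774×3.55) / (1 + 0.155×5.12 + 0.0774×10.4) = 0.7181/2.599 = 0.2763 kJ/s.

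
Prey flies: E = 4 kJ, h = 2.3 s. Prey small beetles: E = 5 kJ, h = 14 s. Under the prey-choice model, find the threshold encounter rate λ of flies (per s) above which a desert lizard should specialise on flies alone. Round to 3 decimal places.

At the threshold, the rate on flies alone equals the profitability of small beetles: λ·4/(1 + λ·2.3) = 5/14 = 0.3571.
Rearranging, λ(4 − 0.3571×2.3) = 0.3571, so λ = 0.3571/3.179 = 0.1124 per s.

0.112 per s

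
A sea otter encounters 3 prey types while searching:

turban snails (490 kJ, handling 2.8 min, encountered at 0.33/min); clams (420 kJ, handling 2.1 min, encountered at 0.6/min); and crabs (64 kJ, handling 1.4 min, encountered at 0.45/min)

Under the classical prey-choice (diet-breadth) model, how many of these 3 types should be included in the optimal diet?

2

Rank by E/h (kJ/min): clams 200, turban snails 175, crabs 45.7. Include each in turn until the next type's E/h falls below the running intake rate.
Rate on top 1: 111.5. turban snails: 175 > 111.5 → include.
Rate on top 2: 129.9. crabs: 45.7 < 129.9 → exclude; stop.
Optimal diet: clams, turban snails — 2 of 3 types.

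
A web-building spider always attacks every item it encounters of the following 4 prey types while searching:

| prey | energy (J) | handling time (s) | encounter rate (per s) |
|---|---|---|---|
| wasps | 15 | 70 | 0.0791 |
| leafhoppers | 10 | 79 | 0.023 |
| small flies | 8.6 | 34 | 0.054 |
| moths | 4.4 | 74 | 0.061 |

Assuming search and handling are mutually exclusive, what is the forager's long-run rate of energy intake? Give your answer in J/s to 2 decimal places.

0.15 J/s

R = (0.0791×15 + 0.023×10 + 0.054×8.6 + 0.061×4.4) / (1 + 0.0791×70 + 0.023×79 + 0.054×34 + 0.061×74) = 2.149/14.7 = 0.1462 J/s.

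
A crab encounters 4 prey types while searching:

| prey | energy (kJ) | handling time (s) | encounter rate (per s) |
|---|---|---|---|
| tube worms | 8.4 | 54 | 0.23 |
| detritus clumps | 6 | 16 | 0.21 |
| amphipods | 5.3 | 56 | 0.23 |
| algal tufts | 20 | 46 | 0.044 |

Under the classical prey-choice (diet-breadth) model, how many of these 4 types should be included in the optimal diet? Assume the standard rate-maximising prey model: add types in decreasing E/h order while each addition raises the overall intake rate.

Rank by E/h (kJ/s): algal tufts 0.435, detritus clumps 0.375, tube worms 0.156, amphipods 0.0946. Include each in turn until the next type's E/h falls below the running intake rate.
Rate on top 1: 0.291. detritus clumps: 0.375 > 0.291 → include.
Rate on top 2: 0.3352. tube worms: 0.156 < 0.3352 → exclude; stop.
Optimal diet: algal tufts, detritus clumps — 2 of 4 types.

2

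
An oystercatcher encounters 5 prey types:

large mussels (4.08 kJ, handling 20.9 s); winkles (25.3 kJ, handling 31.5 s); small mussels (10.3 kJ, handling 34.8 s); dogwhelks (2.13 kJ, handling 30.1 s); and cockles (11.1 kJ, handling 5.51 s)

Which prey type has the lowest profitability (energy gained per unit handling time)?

Profitability E/h (kJ/s): large mussels = 4.08/20.9 = 0.195, winkles = 25.3/31.5 = 0.803, small mussels = 10.3/34.8 = 0.296, dogwhelks = 2.13/30.1 = 0.0708, cockles = 11.1/5.51 = 2.01.
Ranked: cockles > winkles > small mussels > large mussels > dogwhelks.

dogwhelks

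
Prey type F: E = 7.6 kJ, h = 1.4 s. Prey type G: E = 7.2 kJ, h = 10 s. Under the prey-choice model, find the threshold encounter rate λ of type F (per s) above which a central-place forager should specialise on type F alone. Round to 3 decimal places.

The zero-one rule: include type G iff E₂/h₂ > λE₁/(1+λh₁). Equality gives the switch point.
λE₁h₂ = E₂ + λE₂h₁ ⇒ λ = E₂/(E₁h₂ − E₂h₁) = 7.2/(76 − 10.08) = 0.1092 per s.

0.109 per s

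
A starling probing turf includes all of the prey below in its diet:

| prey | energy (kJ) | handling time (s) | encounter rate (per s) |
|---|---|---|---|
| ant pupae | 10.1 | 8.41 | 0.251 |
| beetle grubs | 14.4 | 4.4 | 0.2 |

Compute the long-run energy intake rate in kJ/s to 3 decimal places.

1.357 kJ/s

R = (0.251×10.1 + 0.2×14.4) / (1 + 0.251×8.41 + 0.2×4.4) = 5.415/3.991 = 1.357 kJ/s.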